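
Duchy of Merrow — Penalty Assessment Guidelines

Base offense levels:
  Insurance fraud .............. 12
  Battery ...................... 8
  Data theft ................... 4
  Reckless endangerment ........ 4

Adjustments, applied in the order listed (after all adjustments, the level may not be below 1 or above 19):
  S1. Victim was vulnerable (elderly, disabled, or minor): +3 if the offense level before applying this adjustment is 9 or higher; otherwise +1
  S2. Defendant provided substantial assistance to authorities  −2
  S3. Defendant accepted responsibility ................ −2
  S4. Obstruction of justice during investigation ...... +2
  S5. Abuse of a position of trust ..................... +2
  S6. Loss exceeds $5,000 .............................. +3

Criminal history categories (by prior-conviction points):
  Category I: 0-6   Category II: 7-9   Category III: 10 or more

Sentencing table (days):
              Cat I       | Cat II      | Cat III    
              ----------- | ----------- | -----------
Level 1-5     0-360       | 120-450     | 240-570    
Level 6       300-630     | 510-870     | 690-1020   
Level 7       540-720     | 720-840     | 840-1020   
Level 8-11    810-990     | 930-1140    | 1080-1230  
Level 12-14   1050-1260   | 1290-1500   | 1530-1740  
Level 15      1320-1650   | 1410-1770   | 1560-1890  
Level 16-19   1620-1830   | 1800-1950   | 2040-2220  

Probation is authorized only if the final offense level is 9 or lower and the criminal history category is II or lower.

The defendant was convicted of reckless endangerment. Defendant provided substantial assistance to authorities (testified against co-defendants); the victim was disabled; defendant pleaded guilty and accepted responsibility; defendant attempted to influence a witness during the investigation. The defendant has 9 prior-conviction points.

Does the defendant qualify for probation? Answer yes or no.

Yes

Base offense level for reckless endangerment: 4.
S1 applies (level before this adjustment is 4 < 9, so +1): 4 + 1 = 5.
S2 applies: 5 − 2 = 3.
S3 applies: 3 − 2 = 1.
S4 applies: 1 + 2 = 3.
S6 does not apply.
Final offense level: 3.
Criminal history: 9 prior points → Category II (7-9).
Level 3 falls in the 1-5 band.
Grid: Level 1-5 × Category II = 120-450 days.
Probation check: level 3 ≤ 9 and category II ≤ II → eligible.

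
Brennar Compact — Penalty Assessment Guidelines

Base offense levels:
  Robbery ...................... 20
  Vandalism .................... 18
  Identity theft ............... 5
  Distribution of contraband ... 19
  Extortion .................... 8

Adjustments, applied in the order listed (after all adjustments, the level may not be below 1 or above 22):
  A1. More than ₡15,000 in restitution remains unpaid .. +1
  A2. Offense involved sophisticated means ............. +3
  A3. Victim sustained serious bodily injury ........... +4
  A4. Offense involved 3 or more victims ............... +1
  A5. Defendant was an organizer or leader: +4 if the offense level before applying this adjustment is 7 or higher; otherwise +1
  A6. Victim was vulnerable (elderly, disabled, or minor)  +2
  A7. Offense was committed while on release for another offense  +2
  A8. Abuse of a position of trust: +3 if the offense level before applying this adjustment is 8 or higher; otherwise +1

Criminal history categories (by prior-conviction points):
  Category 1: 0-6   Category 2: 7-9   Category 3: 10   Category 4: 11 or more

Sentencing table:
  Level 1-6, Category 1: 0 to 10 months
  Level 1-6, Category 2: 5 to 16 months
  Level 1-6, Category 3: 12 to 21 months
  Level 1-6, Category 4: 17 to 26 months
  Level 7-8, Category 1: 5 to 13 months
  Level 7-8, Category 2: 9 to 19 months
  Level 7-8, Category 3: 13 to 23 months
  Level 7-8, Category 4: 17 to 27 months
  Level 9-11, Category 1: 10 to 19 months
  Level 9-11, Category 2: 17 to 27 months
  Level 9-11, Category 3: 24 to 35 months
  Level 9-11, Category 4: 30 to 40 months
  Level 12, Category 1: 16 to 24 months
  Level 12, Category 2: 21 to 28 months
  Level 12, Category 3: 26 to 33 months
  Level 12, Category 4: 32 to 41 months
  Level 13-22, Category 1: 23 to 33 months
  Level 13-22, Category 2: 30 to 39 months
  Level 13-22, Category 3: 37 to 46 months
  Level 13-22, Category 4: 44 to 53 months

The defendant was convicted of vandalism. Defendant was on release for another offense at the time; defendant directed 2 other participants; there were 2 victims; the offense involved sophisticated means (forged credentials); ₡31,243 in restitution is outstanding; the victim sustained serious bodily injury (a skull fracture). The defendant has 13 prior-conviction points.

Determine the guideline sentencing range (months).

44-53 months

Base offense level for vandalism: 18.
A1 applies: 18 + 1 = 19.
A2 applies: 19 + 3 = 22.
A3 applies: 22 + 4 = 26.
A5 applies (level before this adjustment is 26 ≥ 7, so +4): 26 + 4 = 30.
A7 applies: 30 + 2 = 32.
A8 does not apply.
Level 32 exceeds the maximum of 22; capped at 22.
Final offense level: 22.
Criminal history: 13 prior points → Category 4 (11+).
Level 22 falls in the 13-22 band.
Grid: Level 13-22 × Category 4 = 44-53 months.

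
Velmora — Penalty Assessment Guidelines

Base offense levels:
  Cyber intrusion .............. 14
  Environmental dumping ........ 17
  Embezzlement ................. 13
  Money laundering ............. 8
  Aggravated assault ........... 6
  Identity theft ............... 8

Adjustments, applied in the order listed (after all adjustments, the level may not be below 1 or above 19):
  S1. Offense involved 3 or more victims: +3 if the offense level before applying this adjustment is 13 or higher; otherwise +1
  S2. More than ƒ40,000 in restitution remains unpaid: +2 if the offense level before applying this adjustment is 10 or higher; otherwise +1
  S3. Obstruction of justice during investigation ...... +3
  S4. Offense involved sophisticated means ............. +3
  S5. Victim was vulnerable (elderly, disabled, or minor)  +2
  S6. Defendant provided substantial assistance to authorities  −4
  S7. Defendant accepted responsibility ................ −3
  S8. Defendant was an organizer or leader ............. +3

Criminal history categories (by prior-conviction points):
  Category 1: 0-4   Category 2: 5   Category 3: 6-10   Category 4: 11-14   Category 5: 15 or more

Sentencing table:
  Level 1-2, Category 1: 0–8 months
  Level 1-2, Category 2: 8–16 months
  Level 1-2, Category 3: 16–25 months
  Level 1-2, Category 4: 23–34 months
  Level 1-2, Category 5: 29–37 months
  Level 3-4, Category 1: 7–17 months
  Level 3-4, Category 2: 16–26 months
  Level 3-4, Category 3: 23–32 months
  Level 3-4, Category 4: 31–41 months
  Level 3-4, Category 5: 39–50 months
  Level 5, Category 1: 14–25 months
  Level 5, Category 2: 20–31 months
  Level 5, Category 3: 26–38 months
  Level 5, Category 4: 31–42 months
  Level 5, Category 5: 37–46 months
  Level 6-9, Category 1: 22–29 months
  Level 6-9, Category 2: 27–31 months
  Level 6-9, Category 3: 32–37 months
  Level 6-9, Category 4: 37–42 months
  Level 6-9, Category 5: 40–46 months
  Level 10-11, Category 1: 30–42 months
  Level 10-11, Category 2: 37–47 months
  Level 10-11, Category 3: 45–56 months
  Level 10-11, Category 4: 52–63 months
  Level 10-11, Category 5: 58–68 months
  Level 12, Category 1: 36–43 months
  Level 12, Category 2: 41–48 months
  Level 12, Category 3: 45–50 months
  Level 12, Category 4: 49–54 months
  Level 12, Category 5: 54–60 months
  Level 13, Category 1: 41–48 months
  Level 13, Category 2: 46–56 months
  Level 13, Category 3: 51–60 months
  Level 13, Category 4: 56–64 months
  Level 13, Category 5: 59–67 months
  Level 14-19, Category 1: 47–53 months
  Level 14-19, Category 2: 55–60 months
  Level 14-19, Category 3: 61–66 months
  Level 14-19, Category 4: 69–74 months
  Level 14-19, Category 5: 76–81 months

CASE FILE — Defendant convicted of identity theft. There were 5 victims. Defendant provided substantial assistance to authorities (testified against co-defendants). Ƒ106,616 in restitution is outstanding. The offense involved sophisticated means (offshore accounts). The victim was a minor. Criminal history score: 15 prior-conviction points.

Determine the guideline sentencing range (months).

Base offense level for identity theft: 8.
S1 applies (level before this adjustment is 8 < 13, so +1): 8 + 1 = 9.
S2 applies (level before this adjustment is 9 < 10, so +1): 9 + 1 = 10.
S3 does not apply.
S4 applies: 10 + 3 = 13.
S5 applies: 13 + 2 = 15.
S6 applies: 15 − 4 = 11.
Final offense level: 11.
Criminal history: 15 prior points → Category 5 (15+).
Level 11 falls in the 10-11 band.
Grid: Level 10-11 × Category 5 = 58-68 months.

58-68 months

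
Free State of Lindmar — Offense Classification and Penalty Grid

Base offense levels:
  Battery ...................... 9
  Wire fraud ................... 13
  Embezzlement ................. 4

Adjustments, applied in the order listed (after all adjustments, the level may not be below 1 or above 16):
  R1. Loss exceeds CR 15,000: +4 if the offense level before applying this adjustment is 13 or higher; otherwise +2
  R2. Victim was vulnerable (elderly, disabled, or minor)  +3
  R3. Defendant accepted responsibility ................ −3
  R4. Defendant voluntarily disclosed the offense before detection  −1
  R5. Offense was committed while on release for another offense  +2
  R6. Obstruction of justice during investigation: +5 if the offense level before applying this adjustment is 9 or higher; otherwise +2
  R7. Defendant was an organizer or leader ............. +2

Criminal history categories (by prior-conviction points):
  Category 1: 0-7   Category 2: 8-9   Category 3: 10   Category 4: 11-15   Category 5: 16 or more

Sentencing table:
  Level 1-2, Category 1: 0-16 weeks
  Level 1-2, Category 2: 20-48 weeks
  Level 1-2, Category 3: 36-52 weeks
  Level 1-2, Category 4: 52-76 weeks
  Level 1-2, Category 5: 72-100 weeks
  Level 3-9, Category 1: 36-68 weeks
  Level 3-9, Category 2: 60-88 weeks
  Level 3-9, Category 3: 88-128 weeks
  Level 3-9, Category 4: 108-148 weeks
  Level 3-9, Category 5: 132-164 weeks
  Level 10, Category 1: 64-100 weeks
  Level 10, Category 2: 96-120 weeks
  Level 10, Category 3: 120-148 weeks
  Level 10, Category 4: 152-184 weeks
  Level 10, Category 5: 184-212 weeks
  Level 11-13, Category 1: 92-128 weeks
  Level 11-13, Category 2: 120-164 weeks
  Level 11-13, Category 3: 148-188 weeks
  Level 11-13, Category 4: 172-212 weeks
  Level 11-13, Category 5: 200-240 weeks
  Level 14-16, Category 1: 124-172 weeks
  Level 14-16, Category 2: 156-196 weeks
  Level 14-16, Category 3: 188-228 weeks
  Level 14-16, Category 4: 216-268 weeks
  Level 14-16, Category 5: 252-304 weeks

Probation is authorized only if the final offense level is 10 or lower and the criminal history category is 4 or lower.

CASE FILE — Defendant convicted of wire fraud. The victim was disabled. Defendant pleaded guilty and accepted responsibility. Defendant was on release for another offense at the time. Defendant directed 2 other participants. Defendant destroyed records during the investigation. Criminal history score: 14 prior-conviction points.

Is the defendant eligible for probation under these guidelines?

No

Base offense level for wire fraud: 13.
R2 applies: 13 + 3 = 16.
R3 applies: 16 − 3 = 13.
R5 applies: 13 + 2 = 15.
R6 applies (level before this adjustment is 15 ≥ 9, so +5): 15 + 5 = 20.
R7 applies: 20 + 2 = 22.
Level 22 exceeds the maximum of 16; capped at 16.
Final offense level: 16.
Criminal history: 14 prior points → Category 4 (11-15).
Level 16 falls in the 14-16 band.
Grid: Level 14-16 × Category 4 = 216-268 weeks.
Probation check: level 16 > 10 and category 4 ≤ 4 → not eligible.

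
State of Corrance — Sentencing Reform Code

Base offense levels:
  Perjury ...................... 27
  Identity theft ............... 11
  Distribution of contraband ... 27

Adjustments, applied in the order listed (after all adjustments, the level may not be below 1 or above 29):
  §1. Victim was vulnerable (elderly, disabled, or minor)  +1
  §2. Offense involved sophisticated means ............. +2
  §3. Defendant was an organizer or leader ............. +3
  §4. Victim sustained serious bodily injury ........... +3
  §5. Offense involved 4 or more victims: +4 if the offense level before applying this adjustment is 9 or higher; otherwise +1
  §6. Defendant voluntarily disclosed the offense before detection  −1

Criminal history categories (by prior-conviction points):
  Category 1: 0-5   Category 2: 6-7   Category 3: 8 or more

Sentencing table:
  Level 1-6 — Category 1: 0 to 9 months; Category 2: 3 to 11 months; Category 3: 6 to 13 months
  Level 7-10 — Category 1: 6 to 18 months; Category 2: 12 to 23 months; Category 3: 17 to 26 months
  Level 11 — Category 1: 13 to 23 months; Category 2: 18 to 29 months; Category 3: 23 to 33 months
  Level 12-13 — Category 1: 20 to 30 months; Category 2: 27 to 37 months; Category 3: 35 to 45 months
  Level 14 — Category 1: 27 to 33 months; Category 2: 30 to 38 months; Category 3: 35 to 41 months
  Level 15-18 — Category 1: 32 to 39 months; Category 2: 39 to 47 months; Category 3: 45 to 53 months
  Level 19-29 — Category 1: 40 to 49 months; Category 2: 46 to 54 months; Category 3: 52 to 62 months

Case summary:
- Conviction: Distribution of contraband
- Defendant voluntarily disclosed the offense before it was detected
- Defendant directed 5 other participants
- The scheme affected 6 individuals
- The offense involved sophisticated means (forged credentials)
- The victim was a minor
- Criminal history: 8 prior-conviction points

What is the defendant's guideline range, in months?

52-62 months

Base offense level for distribution of contraband: 27.
§1 applies: 27 + 1 = 28.
§2 applies: 28 + 2 = 30.
§3 applies: 30 + 3 = 33.
§4 does not apply.
§5 applies (level before this adjustment is 33 ≥ 9, so +4): 33 + 4 = 37.
§6 applies: 37 − 1 = 36.
Level 36 exceeds the maximum of 29; capped at 29.
Final offense level: 29.
Criminal history: 8 prior points → Category 3 (8+).
Level 29 falls in the 19-29 band.
Grid: Level 19-29 × Category 3 = 52-62 months.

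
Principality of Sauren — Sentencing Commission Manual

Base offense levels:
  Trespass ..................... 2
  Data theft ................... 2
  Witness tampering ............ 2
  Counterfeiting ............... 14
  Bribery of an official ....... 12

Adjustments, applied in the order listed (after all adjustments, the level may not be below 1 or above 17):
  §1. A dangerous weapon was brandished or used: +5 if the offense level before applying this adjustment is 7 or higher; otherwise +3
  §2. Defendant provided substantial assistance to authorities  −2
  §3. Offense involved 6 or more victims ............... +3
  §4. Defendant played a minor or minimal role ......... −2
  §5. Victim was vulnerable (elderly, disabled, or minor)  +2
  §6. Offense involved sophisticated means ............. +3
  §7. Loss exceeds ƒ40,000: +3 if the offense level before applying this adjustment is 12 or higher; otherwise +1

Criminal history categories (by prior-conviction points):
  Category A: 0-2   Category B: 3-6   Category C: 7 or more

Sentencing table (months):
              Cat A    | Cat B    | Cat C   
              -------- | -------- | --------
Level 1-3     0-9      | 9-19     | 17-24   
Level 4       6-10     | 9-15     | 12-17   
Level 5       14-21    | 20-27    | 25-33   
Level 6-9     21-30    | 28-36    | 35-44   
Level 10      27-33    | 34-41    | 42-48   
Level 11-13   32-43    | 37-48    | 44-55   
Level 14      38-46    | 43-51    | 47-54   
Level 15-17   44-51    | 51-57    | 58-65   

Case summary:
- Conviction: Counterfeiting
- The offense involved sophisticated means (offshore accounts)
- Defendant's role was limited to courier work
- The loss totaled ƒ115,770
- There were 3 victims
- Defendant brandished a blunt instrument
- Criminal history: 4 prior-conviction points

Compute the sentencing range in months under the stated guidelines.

Base offense level for counterfeiting: 14.
§1 applies (level before this adjustment is 14 ≥ 7, so +5): 14 + 5 = 19.
§4 applies: 19 − 2 = 17.
§6 applies: 17 + 3 = 20.
§7 applies (level before this adjustment is 20 ≥ 12, so +3): 20 + 3 = 23.
Level 23 exceeds the maximum of 17; capped at 17.
Final offense level: 17.
Criminal history: 4 prior points → Category B (3-6).
Level 17 falls in the 15-17 band.
Grid: Level 15-17 × Category B = 51-57 months.

51-57 months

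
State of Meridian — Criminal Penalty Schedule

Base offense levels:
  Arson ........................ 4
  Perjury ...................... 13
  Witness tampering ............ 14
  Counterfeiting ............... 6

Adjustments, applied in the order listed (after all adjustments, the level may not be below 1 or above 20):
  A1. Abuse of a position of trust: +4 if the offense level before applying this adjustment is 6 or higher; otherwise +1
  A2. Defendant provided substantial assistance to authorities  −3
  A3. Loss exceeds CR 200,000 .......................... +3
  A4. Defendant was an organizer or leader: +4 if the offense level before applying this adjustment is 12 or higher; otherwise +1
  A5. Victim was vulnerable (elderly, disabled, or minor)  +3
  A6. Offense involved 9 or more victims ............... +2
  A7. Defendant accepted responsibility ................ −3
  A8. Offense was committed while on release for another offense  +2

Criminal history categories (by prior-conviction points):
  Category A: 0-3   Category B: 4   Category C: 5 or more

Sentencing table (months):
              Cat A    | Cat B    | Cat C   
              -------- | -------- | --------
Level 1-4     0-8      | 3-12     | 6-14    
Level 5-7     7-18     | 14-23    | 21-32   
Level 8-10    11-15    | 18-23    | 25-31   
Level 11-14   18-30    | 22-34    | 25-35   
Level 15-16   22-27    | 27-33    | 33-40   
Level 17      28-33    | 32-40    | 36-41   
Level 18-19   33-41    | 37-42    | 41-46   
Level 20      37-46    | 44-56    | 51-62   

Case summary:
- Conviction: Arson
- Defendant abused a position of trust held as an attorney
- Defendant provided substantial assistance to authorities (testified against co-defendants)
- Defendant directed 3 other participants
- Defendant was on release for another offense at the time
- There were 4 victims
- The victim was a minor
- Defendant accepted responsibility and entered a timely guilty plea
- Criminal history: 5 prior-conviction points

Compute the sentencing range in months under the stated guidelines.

Base offense level for arson: 4.
A1 applies (level before this adjustment is 4 < 6, so +1): 4 + 1 = 5.
A2 applies: 5 − 3 = 2.
A3 does not apply.
A4 applies (level before this adjustment is 2 < 12, so +1): 2 + 1 = 3.
A5 applies: 3 + 3 = 6.
A6 does not apply.
A7 applies: 6 − 3 = 3.
A8 applies: 3 + 2 = 5.
Final offense level: 5.
Criminal history: 5 prior points → Category C (5+).
Level 5 falls in the 5-7 band.
Grid: Level 5-7 × Category C = 21-32 months.

21-32 months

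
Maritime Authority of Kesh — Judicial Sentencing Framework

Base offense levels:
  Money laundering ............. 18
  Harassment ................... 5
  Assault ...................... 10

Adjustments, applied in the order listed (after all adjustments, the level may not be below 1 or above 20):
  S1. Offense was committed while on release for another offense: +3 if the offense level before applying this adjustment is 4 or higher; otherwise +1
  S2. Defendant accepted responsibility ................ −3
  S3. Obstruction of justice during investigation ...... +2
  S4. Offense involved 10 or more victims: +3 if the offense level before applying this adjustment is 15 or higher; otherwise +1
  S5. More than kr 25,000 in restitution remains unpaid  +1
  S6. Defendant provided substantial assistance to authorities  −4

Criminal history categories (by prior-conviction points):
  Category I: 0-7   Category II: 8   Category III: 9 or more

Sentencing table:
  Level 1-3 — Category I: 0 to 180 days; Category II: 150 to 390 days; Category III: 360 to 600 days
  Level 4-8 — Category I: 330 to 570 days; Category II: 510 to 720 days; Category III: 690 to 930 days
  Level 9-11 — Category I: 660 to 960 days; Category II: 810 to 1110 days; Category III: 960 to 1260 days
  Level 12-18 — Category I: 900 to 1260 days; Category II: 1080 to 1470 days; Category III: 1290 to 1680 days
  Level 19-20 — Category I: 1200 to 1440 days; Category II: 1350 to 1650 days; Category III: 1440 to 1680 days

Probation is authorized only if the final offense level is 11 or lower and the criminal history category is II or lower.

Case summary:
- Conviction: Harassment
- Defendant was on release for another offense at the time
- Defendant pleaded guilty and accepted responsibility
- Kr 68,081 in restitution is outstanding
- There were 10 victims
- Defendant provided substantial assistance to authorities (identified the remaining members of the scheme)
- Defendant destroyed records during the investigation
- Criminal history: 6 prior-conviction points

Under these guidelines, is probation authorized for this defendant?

Base offense level for harassment: 5.
S1 applies (level before this adjustment is 5 ≥ 4, so +3): 5 + 3 = 8.
S2 applies: 8 − 3 = 5.
S3 applies: 5 + 2 = 7.
S4 applies (level before this adjustment is 7 < 15, so +1): 7 + 1 = 8.
S5 applies: 8 + 1 = 9.
S6 applies: 9 − 4 = 5.
Final offense level: 5.
Criminal history: 6 prior points → Category I (0-7).
Level 5 falls in the 4-8 band.
Grid: Level 4-8 × Category I = 330-570 days.
Probation check: level 5 ≤ 11 and category I ≤ II → eligible.

Yes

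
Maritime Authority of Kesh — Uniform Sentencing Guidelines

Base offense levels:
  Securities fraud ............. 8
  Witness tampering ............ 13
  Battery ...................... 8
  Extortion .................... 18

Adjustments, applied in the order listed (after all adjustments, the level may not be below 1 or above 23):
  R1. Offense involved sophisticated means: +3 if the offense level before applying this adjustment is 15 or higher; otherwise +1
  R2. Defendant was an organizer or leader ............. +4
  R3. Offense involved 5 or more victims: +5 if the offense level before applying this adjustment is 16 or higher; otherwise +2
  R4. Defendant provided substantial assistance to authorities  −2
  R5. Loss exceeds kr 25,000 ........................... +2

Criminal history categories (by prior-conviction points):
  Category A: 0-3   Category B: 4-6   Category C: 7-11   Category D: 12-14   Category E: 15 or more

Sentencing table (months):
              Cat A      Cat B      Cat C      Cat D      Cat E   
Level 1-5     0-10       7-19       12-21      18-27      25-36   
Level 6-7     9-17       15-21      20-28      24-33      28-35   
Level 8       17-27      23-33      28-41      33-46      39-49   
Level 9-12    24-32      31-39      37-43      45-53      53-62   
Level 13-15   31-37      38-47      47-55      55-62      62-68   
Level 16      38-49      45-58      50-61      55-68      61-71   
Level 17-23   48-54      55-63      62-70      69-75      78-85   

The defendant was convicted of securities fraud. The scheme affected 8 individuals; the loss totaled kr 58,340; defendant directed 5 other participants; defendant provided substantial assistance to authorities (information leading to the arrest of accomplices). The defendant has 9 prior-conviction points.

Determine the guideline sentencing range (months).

47-55 months

Base offense level for securities fraud: 8.
R1 does not apply.
R2 applies: 8 + 4 = 12.
R3 applies (level before this adjustment is 12 < 16, so +2): 12 + 2 = 14.
R4 applies: 14 − 2 = 12.
R5 applies: 12 + 2 = 14.
Final offense level: 14.
Criminal history: 9 prior points → Category C (7-11).
Level 14 falls in the 13-15 band.
Grid: Level 13-15 × Category C = 47-55 months.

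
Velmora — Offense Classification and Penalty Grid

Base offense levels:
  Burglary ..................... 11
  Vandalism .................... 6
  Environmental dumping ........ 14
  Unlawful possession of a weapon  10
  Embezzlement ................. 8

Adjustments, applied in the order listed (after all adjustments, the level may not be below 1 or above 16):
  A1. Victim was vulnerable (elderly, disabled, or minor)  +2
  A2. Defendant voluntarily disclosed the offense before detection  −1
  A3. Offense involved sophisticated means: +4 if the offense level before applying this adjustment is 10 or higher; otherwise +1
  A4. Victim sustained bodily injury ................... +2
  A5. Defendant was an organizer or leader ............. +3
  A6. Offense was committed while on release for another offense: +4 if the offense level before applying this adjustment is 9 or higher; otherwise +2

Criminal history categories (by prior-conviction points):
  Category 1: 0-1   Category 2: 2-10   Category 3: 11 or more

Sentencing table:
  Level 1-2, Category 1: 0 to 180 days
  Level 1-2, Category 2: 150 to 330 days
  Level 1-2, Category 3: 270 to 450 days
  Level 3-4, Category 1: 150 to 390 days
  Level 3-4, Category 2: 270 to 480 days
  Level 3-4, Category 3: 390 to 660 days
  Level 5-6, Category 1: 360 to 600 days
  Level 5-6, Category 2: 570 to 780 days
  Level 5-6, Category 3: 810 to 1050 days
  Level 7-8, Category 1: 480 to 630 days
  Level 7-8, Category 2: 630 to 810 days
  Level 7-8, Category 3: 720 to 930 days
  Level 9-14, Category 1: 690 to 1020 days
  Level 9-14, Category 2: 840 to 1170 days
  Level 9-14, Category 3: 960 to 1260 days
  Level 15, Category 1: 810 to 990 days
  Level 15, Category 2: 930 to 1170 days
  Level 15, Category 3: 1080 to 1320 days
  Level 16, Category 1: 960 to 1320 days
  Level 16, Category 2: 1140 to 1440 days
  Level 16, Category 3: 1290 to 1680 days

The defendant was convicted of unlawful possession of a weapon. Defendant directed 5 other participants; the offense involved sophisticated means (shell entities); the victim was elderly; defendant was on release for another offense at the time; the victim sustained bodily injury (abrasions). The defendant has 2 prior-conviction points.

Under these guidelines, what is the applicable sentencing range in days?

Base offense level for unlawful possession of a weapon: 10.
A1 applies: 10 + 2 = 12.
A3 applies (level before this adjustment is 12 ≥ 10, so +4): 12 + 4 = 16.
A4 applies: 16 + 2 = 18.
A5 applies: 18 + 3 = 21.
A6 applies (level before this adjustment is 21 ≥ 9, so +4): 21 + 4 = 25.
Level 25 exceeds the maximum of 16; capped at 16.
Final offense level: 16.
Criminal history: 2 prior points → Category 2 (2-10).
Level 16 falls in the 16 band.
Grid: Level 16 × Category 2 = 1140-1440 days.

1140-1440 days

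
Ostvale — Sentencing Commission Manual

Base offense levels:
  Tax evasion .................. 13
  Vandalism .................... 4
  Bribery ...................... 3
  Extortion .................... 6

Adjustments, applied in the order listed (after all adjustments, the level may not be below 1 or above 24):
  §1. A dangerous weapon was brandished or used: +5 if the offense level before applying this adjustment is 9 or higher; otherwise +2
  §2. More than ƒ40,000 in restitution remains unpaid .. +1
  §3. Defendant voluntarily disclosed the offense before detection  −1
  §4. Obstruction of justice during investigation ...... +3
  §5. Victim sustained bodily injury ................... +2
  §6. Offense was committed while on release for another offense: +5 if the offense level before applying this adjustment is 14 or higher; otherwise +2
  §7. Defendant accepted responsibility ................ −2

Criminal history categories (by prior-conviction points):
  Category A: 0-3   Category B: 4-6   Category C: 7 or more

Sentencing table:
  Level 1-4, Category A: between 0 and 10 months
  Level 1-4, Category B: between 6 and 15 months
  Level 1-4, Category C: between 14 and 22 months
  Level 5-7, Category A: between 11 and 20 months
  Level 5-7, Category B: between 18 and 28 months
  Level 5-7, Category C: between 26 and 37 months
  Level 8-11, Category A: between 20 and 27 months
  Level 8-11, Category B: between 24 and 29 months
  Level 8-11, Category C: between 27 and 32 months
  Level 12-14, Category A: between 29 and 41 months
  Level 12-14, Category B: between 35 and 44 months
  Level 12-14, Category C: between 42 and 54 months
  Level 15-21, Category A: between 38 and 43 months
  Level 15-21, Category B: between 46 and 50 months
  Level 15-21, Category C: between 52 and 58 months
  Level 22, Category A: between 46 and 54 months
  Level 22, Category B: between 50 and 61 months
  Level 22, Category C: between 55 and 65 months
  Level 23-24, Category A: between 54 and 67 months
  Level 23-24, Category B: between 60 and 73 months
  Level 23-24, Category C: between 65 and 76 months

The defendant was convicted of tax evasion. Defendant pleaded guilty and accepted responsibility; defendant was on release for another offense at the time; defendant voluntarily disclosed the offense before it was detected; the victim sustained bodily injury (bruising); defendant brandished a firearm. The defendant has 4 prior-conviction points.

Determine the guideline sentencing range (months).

50-61 months

Base offense level for tax evasion: 13.
§1 applies (level before this adjustment is 13 ≥ 9, so +5): 13 + 5 = 18.
§3 applies: 18 − 1 = 17.
§5 applies: 17 + 2 = 19.
§6 applies (level before this adjustment is 19 ≥ 14, so +5): 19 + 5 = 24.
§7 applies: 24 − 2 = 22.
Final offense level: 22.
Criminal history: 4 prior points → Category B (4-6).
Level 22 falls in the 22 band.
Grid: Level 22 × Category B = 50-61 months.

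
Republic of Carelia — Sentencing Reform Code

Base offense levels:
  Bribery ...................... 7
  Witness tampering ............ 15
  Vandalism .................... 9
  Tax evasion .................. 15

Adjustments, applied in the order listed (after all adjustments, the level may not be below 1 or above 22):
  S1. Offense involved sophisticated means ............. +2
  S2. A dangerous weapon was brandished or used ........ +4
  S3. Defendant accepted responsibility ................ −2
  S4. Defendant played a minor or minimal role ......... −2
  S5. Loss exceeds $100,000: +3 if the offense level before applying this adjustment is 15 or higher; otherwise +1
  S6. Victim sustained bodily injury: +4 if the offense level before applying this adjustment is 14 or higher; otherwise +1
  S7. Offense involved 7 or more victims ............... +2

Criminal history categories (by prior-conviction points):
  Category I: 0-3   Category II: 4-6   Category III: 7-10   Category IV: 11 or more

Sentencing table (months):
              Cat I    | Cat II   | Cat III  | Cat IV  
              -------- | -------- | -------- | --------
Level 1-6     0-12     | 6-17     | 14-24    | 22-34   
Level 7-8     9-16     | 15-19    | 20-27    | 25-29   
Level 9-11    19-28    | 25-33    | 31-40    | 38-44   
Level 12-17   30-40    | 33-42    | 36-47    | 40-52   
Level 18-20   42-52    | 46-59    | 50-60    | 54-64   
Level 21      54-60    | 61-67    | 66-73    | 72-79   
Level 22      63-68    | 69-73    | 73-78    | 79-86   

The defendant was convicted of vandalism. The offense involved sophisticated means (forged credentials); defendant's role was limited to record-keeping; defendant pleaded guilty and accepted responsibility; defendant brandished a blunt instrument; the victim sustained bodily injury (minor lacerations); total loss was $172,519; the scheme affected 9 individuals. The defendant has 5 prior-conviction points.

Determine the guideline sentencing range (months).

33-42 months

Base offense level for vandalism: 9.
S1 applies: 9 + 2 = 11.
S2 applies: 11 + 4 = 15.
S3 applies: 15 − 2 = 13.
S4 applies: 13 − 2 = 11.
S5 applies (level before this adjustment is 11 < 15, so +1): 11 + 1 = 12.
S6 applies (level before this adjustment is 12 < 14, so +1): 12 + 1 = 13.
S7 applies: 13 + 2 = 15.
Final offense level: 15.
Criminal history: 5 prior points → Category II (4-6).
Level 15 falls in the 12-17 band.
Grid: Level 12-17 × Category II = 33-42 months.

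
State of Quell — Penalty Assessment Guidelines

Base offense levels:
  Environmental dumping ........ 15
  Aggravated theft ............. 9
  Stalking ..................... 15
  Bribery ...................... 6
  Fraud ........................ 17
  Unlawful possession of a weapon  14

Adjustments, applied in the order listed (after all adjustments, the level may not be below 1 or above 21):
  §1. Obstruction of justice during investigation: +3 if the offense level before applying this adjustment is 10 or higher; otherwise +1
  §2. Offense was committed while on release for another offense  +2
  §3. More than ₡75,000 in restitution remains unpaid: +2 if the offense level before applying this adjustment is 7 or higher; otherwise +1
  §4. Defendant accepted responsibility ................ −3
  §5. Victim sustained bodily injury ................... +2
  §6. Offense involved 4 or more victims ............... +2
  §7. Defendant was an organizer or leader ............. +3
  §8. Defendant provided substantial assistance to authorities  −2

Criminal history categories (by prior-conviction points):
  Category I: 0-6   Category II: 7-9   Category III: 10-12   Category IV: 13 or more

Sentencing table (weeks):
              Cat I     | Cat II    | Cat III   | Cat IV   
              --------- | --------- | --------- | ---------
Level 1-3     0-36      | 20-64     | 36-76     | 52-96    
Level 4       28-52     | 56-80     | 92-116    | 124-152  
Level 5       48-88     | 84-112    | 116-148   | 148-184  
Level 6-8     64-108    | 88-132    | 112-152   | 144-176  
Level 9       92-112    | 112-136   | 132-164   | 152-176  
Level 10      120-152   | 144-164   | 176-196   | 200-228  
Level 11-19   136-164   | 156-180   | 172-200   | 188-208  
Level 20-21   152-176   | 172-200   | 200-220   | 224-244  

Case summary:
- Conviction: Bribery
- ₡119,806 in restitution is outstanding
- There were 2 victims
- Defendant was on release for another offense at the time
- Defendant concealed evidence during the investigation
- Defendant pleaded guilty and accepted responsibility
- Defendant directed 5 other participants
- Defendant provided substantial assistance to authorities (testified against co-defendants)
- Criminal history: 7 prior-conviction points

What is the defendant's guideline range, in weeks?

Base offense level for bribery: 6.
§1 applies (level before this adjustment is 6 < 10, so +1): 6 + 1 = 7.
§2 applies: 7 + 2 = 9.
§3 applies (level before this adjustment is 9 ≥ 7, so +2): 9 + 2 = 11.
§4 applies: 11 − 3 = 8.
§6 does not apply.
§7 applies: 8 + 3 = 11.
§8 applies: 11 − 2 = 9.
Final offense level: 9.
Criminal history: 7 prior points → Category II (7-9).
Level 9 falls in the 9 band.
Grid: Level 9 × Category II = 112-136 weeks.

112-136 weeks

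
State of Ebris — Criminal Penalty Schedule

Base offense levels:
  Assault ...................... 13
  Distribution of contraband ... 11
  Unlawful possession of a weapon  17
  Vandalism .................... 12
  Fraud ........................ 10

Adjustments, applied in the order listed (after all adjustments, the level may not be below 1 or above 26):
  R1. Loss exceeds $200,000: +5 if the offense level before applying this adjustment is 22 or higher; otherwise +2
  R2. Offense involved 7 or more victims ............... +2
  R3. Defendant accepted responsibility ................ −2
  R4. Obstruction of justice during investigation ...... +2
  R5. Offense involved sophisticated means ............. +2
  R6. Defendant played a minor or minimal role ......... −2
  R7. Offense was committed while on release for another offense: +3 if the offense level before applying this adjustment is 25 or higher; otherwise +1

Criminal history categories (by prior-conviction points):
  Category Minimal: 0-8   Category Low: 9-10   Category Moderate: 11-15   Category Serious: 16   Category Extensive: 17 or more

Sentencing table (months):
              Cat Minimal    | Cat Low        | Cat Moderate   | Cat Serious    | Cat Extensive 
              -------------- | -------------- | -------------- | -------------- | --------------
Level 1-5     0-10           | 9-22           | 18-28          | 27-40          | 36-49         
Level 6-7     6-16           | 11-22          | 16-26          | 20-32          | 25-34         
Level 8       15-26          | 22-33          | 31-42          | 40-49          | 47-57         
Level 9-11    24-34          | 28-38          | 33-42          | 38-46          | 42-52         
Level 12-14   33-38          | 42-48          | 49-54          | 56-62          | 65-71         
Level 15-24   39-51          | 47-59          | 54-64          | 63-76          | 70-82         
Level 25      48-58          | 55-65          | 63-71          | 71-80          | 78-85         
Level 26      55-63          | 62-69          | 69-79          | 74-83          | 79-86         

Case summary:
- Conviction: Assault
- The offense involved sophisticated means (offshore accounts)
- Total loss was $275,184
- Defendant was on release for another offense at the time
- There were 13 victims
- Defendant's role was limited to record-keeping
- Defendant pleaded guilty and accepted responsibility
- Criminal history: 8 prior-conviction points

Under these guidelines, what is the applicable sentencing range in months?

Base offense level for assault: 13.
R1 applies (level before this adjustment is 13 < 22, so +2): 13 + 2 = 15.
R2 applies: 15 + 2 = 17.
R3 applies: 17 − 2 = 15.
R5 applies: 15 + 2 = 17.
R6 applies: 17 − 2 = 15.
R7 applies (level before this adjustment is 15 < 25, so +1): 15 + 1 = 16.
Final offense level: 16.
Criminal history: 8 prior points → Category Minimal (0-8).
Level 16 falls in the 15-24 band.
Grid: Level 15-24 × Category Minimal = 39-51 months.

39-51 months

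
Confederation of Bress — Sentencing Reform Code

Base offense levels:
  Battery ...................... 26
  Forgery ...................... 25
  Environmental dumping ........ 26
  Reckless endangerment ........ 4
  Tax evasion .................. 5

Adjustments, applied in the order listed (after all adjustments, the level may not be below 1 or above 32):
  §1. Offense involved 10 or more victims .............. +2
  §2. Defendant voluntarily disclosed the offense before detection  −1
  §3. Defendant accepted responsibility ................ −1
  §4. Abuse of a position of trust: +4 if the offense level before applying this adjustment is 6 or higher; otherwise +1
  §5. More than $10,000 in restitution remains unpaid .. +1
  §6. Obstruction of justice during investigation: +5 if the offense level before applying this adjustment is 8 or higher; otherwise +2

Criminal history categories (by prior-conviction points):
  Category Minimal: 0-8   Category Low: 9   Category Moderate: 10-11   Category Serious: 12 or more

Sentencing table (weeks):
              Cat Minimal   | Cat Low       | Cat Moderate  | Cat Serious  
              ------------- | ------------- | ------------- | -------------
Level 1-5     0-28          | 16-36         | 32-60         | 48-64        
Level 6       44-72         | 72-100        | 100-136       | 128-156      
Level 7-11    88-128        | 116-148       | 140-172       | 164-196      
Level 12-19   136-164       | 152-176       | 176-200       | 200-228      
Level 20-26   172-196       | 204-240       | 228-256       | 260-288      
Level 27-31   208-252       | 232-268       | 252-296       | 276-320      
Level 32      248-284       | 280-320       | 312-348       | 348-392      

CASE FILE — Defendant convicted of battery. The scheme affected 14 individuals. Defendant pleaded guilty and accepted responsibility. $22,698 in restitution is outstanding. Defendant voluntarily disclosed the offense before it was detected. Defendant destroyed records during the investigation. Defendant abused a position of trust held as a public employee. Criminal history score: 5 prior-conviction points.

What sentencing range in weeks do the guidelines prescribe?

248-284 weeks

Base offense level for battery: 26.
§1 applies: 26 + 2 = 28.
§2 applies: 28 − 1 = 27.
§3 applies: 27 − 1 = 26.
§4 applies (level before this adjustment is 26 ≥ 6, so +4): 26 + 4 = 30.
§5 applies: 30 + 1 = 31.
§6 applies (level before this adjustment is 31 ≥ 8, so +5): 31 + 5 = 36.
Level 36 exceeds the maximum of 32; capped at 32.
Final offense level: 32.
Criminal history: 5 prior points → Category Minimal (0-8).
Level 32 falls in the 32 band.
Grid: Level 32 × Category Minimal = 248-284 weeks.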